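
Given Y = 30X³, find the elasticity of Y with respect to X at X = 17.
Elasticity = 3

Elasticity = (dY/dX) · (X/Y)

dY/dX = 90·X²
At X = 17: dY/dX = 26010, Y = 147390

Elasticity = 26010 · (17 / 147390) = 3

Interpretation: for a small percentage change in X, the percentage change in Y is approximately 3.00 times as large.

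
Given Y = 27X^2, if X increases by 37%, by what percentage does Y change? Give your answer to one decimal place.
87.7%

For Y = 27X^2:
If X → X(1 + 0.37)
Then Y → Y · (1 + 0.37)^2
     = Y · 1.8769

Percentage change = ((1 + 0.37)^2 − 1) × 100% ≈ 87.7%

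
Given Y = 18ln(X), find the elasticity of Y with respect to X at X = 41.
Elasticity = 1/ln(41) ≈ 0.2693

Elasticity = (dY/dX) · (X/Y)

dY/dX = 18/X
At X = 41: dY/dX = 18/41, Y = 18·ln(41)

Elasticity = (18/41) · (41 / (18·ln(41))) = 1/ln(41) ≈ 0.2693

Interpretation: for a small percentage change in X, the percentage change in Y is approximately 0.27 times as large.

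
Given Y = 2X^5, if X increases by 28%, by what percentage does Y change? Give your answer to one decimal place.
243.6%

For Y = 2X^5:
If X → X(1 + 0.28)
Then Y → Y · (1 + 0.28)^5
     ≈ Y · 3.4360

Percentage change = ((1 + 0.28)^5 − 1) × 100% ≈ 243.6%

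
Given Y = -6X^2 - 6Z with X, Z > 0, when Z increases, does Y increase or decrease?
Y decreases

Taking the partial derivative:
∂Y/∂Z = -6

∂Y/∂Z = -6 < 0 (assuming positive values)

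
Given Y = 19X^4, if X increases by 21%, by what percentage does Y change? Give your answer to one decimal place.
114.4%

For Y = 19X^4:
If X → X(1 + 0.21)
Then Y → Y · (1 + 0.21)^4
     ≈ Y · 2.1436

Percentage change = ((1 + 0.21)^4 − 1) × 100% ≈ 114.4%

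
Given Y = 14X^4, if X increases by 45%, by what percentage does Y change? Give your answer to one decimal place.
342.1%

For Y = 14X^4:
If X → X(1 + 0.45)
Then Y → Y · (1 + 0.45)^4
     ≈ Y · 4.4205

Percentage change = ((1 + 0.45)^4 − 1) × 100% ≈ 342.1%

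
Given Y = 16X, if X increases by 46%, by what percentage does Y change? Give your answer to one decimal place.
46.0%

For Y = 16X:
If X → X(1 + 0.46)
Then Y → Y · (1 + 0.46)^1
     = Y · 1.4600

Percentage change = ((1 + 0.46)^1 − 1) × 100% = 46.0%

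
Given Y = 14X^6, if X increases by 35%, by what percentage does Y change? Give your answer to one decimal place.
505.3%

For Y = 14X^6:
If X → X(1 + 0.35)
Then Y → Y · (1 + 0.35)^6
     ≈ Y · 6.0534

Percentage change = ((1 + 0.35)^6 − 1) × 100% ≈ 505.3%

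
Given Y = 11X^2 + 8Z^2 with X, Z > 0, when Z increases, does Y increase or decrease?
Y increases

Taking the partial derivative:
∂Y/∂Z = 16Z

∂Y/∂Z = 16Z > 0 (assuming positive values)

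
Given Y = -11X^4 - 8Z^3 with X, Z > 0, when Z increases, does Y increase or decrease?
Y decreases

Taking the partial derivative:
∂Y/∂Z = -24Z^2

∂Y/∂Z = -24Z^2 < 0 (assuming positive values)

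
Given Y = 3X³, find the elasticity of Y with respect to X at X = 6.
Elasticity = 3

Elasticity = (dY/dX) · (X/Y)

dY/dX = 9·X²
At X = 6: dY/dX = 324, Y = 648

Elasticity = 324 · (6 / 648) = 3

Interpretation: for a small percentage change in X, the percentage change in Y is approximately 3.00 times as large.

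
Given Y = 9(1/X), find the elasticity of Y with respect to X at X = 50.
Elasticity = -1

Elasticity = (dY/dX) · (X/Y)

dY/dX = -9/X²
At X = 50: dY/dX = -9/2500, Y = 9/50

Elasticity = (-9/2500) · (50 / (9/50)) = -1

Interpretation: for a small percentage change in X, the percentage change in Y is approximately -1.00 times as large.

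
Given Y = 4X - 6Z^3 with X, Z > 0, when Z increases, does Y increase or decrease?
Y decreases

Taking the partial derivative:
∂Y/∂Z = -18Z^2

∂Y/∂Z = -18Z^2 < 0 (assuming positive values)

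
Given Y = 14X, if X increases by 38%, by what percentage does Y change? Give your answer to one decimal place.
38.0%

For Y = 14X:
If X → X(1 + 0.38)
Then Y → Y · (1 + 0.38)^1
     = Y · 1.3800

Percentage change = ((1 + 0.38)^1 − 1) × 100% = 38.0%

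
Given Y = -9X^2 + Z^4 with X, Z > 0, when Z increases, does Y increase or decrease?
Y increases

Taking the partial derivative:
∂Y/∂Z = 4Z^3

∂Y/∂Z = 4Z^3 > 0 (assuming positive values)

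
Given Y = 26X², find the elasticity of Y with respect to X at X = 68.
Elasticity = 2

Elasticity = (dY/dX) · (X/Y)

dY/dX = 52·X
At X = 68: dY/dX = 3536, Y = 120224

Elasticity = 3536 · (68 / 120224) = 2

Interpretation: for a small percentage change in X, the percentage change in Y is approximately 2.00 times as large.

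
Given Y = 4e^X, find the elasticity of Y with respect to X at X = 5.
Elasticity = 5

Elasticity = (dY/dX) · (X/Y)

dY/dX = 4·e^X
At X = 5: dY/dX = 4·e^5, Y = 4·e^5

Elasticity = (4·e^5) · (5 / (4·e^5)) = 5

Interpretation: for a small percentage change in X, the percentage change in Y is approximately 5.00 times as large.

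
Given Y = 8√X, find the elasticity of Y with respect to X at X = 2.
Elasticity = 1/2

Elasticity = (dY/dX) · (X/Y)

dY/dX = 4/√X
At X = 2: dY/dX = 2·√2, Y = 8·√2

Elasticity = (2·√2) · (2 / (8·√2)) = 1/2

Interpretation: for a small percentage change in X, the percentage change in Y is approximately 0.50 times as large.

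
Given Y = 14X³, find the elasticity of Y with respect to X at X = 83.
Elasticity = 3

Elasticity = (dY/dX) · (X/Y)

dY/dX = 42·X²
At X = 83: dY/dX = 289338, Y = 8005018

Elasticity = 289338 · (83 / 8005018) = 3

Interpretation: for a small percentage change in X, the percentage change in Y is approximately 3.00 times as large.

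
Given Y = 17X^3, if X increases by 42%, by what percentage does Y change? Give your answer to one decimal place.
186.3%

For Y = 17X^3:
If X → X(1 + 0.42)
Then Y → Y · (1 + 0.42)^3
     ≈ Y · 2.8633

Percentage change = ((1 + 0.42)^3 − 1) × 100% ≈ 186.3%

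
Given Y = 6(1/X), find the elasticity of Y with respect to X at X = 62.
Elasticity = -1

Elasticity = (dY/dX) · (X/Y)

dY/dX = -6/X²
At X = 62: dY/dX = -3/1922, Y = 3/31

Elasticity = (-3/1922) · (62 / (3/31)) = -1

Interpretation: for a small percentage change in X, the percentage change in Y is approximately -1.00 times as large.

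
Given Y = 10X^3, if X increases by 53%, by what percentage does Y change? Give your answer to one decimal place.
258.2%

For Y = 10X^3:
If X → X(1 + 0.53)
Then Y → Y · (1 + 0.53)^3
     ≈ Y · 3.5816

Percentage change = ((1 + 0.53)^3 − 1) × 100% ≈ 258.2%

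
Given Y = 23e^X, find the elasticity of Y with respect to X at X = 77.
Elasticity = 77

Elasticity = (dY/dX) · (X/Y)

dY/dX = 23·e^X
At X = 77: dY/dX = 23·e^77, Y = 23·e^77

Elasticity = (23·e^77) · (77 / (23·e^77)) = 77

Interpretation: for a small percentage change in X, the percentage change in Y is approximately 77.00 times as large.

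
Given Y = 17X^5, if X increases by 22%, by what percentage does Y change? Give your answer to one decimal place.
170.3%

For Y = 17X^5:
If X → X(1 + 0.22)
Then Y → Y · (1 + 0.22)^5
     ≈ Y · 2.7027

Percentage change = ((1 + 0.22)^5 − 1) × 100% ≈ 170.3%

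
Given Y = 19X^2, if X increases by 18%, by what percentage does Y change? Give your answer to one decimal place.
39.2%

For Y = 19X^2:
If X → X(1 + 0.18)
Then Y → Y · (1 + 0.18)^2
     = Y · 1.3924

Percentage change = ((1 + 0.18)^2 − 1) × 100% ≈ 39.2%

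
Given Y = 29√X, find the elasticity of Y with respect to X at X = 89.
Elasticity = 1/2

Elasticity = (dY/dX) · (X/Y)

dY/dX = 29/(2·√X)
At X = 89: dY/dX = 29·√89/178, Y = 29·√89

Elasticity = (29·√89/178) · (89 / (29·√89)) = 1/2

Interpretation: for a small percentage change in X, the percentage change in Y is approximately 0.50 times as large.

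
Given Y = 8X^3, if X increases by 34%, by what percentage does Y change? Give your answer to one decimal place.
140.6%

For Y = 8X^3:
If X → X(1 + 0.34)
Then Y → Y · (1 + 0.34)^3
     ≈ Y · 2.4061

Percentage change = ((1 + 0.34)^3 − 1) × 100% ≈ 140.6%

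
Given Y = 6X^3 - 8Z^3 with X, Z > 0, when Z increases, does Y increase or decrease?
Y decreases

Taking the partial derivative:
∂Y/∂Z = -24Z^2

∂Y/∂Z = -24Z^2 < 0 (assuming positive values)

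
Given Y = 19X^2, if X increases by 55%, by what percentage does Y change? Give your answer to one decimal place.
140.3%

For Y = 19X^2:
If X → X(1 + 0.55)
Then Y → Y · (1 + 0.55)^2
     = Y · 2.4025

Percentage change = ((1 + 0.55)^2 − 1) × 100% ≈ 140.3%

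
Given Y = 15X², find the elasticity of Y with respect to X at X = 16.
Elasticity = 2

Elasticity = (dY/dX) · (X/Y)

dY/dX = 30·X
At X = 16: dY/dX = 480, Y = 3840

Elasticity = 480 · (16 / 3840) = 2

Interpretation: for a small percentage change in X, the percentage change in Y is approximately 2.00 times as large.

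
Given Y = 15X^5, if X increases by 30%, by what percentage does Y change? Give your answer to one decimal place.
271.3%

For Y = 15X^5:
If X → X(1 + 0.3)
Then Y → Y · (1 + 0.3)^5
     ≈ Y · 3.7129

Percentage change = ((1 + 0.3)^5 − 1) × 100% ≈ 271.3%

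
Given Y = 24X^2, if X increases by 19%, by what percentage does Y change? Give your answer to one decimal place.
41.6%

For Y = 24X^2:
If X → X(1 + 0.19)
Then Y → Y · (1 + 0.19)^2
     = Y · 1.4161

Percentage change = ((1 + 0.19)^2 − 1) × 100% ≈ 41.6%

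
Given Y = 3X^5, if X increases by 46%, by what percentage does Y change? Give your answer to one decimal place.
563.4%

For Y = 3X^5:
If X → X(1 + 0.46)
Then Y → Y · (1 + 0.46)^5
     ≈ Y · 6.6338

Percentage change = ((1 + 0.46)^5 − 1) × 100% ≈ 563.4%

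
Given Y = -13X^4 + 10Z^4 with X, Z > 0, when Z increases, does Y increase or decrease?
Y increases

Taking the partial derivative:
∂Y/∂Z = 40Z^3

∂Y/∂Z = 40Z^3 > 0 (assuming positive values)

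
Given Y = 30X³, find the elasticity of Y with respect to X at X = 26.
Elasticity = 3

Elasticity = (dY/dX) · (X/Y)

dY/dX = 90·X²
At X = 26: dY/dX = 60840, Y = 527280

Elasticity = 60840 · (26 / 527280) = 3

Interpretation: for a small percentage change in X, the percentage change in Y is approximately 3.00 times as large.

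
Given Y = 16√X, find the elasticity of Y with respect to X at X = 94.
Elasticity = 1/2

Elasticity = (dY/dX) · (X/Y)

dY/dX = 8/√X
At X = 94: dY/dX = 4·√94/47, Y = 16·√94

Elasticity = (4·√94/47) · (94 / (16·√94)) = 1/2

Interpretation: for a small percentage change in X, the percentage change in Y is approximately 0.50 times as large.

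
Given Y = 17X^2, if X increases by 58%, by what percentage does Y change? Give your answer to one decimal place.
149.6%

For Y = 17X^2:
If X → X(1 + 0.58)
Then Y → Y · (1 + 0.58)^2
     = Y · 2.4964

Percentage change = ((1 + 0.58)^2 − 1) × 100% ≈ 149.6%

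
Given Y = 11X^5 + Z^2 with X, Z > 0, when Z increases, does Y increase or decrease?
Y increases

Taking the partial derivative:
∂Y/∂Z = 2Z

∂Y/∂Z = 2Z > 0 (assuming positive values)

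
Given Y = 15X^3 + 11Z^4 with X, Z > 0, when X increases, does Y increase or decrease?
Y increases

Taking the partial derivative:
∂Y/∂X = 45X^2

∂Y/∂X = 45X^2 > 0 (assuming positive values)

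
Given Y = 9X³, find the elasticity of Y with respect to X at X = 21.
Elasticity = 3

Elasticity = (dY/dX) · (X/Y)

dY/dX = 27·X²
At X = 21: dY/dX = 11907, Y = 83349

Elasticity = 11907 · (21 / 83349) = 3

Interpretation: for a small percentage change in X, the percentage change in Y is approximately 3.00 times as large.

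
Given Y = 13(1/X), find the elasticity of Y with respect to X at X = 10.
Elasticity = -1

Elasticity = (dY/dX) · (X/Y)

dY/dX = -13/X²
At X = 10: dY/dX = -13/100, Y = 13/10

Elasticity = (-13/100) · (10 / (13/10)) = -1

Interpretation: for a small percentage change in X, the percentage change in Y is approximately -1.00 times as large.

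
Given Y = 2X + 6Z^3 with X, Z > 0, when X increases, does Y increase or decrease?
Y increases

Taking the partial derivative:
∂Y/∂X = 2

∂Y/∂X = 2 > 0 (assuming positive values)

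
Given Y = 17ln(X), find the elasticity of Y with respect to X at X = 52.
Elasticity = 1/ln(52) ≈ 0.2531

Elasticity = (dY/dX) · (X/Y)

dY/dX = 17/X
At X = 52: dY/dX = 17/52, Y = 17·ln(52)

Elasticity = (17/52) · (52 / (17·ln(52))) = 1/ln(52) ≈ 0.2531

Interpretation: for a small percentage change in X, the percentage change in Y is approximately 0.25 times as large.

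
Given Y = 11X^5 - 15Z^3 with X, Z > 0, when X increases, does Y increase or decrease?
Y increases

Taking the partial derivative:
∂Y/∂X = 55X^4

∂Y/∂X = 55X^4 > 0 (assuming positive values)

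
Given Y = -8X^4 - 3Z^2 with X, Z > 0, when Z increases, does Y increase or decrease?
Y decreases

Taking the partial derivative:
∂Y/∂Z = -6Z

∂Y/∂Z = -6Z < 0 (assuming positive values)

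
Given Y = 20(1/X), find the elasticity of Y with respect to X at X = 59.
Elasticity = -1

Elasticity = (dY/dX) · (X/Y)

dY/dX = -20/X²
At X = 59: dY/dX = -20/3481, Y = 20/59

Elasticity = (-20/3481) · (59 / (20/59)) = -1

Interpretation: for a small percentage change in X, the percentage change in Y is approximately -1.00 times as large.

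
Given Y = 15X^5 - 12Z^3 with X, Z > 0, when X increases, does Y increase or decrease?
Y increases

Taking the partial derivative:
∂Y/∂X = 75X^4

∂Y/∂X = 75X^4 > 0 (assuming positive values)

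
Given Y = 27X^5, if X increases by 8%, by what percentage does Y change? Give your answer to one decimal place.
46.9%

For Y = 27X^5:
If X → X(1 + 0.08)
Then Y → Y · (1 + 0.08)^5
     ≈ Y · 1.4693

Percentage change = ((1 + 0.08)^5 − 1) × 100% ≈ 46.9%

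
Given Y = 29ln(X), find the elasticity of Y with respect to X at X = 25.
Elasticity = 1/ln(25) ≈ 0.3107

Elasticity = (dY/dX) · (X/Y)

dY/dX = 29/X
At X = 25: dY/dX = 29/25, Y = 29·ln(25)

Elasticity = (29/25) · (25 / (29·ln(25))) = 1/ln(25) ≈ 0.3107

Interpretation: for a small percentage change in X, the percentage change in Y is approximately 0.31 times as large.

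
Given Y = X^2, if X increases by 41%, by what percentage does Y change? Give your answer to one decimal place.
98.8%

For Y = X^2:
If X → X(1 + 0.41)
Then Y → Y · (1 + 0.41)^2
     = Y · 1.9881

Percentage change = ((1 + 0.41)^2 − 1) × 100% ≈ 98.8%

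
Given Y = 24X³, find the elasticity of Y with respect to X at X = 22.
Elasticity = 3

Elasticity = (dY/dX) · (X/Y)

dY/dX = 72·X²
At X = 22: dY/dX = 34848, Y = 255552

Elasticity = 34848 · (22 / 255552) = 3

Interpretation: for a small percentage change in X, the percentage change in Y is approximately 3.00 times as large.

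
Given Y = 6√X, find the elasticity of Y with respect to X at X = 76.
Elasticity = 1/2

Elasticity = (dY/dX) · (X/Y)

dY/dX = 3/√X
At X = 76: dY/dX = 3·√19/38, Y = 12·√19

Elasticity = (3·√19/38) · (76 / (12·√19)) = 1/2

Interpretation: for a small percentage change in X, the percentage change in Y is approximately 0.50 times as large.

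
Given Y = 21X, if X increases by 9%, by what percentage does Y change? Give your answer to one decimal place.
9.0%

For Y = 21X:
If X → X(1 + 0.09)
Then Y → Y · (1 + 0.09)^1
     = Y · 1.0900

Percentage change = ((1 + 0.09)^1 − 1) × 100% = 9.0%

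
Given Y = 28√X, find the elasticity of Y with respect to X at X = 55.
Elasticity = 1/2

Elasticity = (dY/dX) · (X/Y)

dY/dX = 14/√X
At X = 55: dY/dX = 14·√55/55, Y = 28·√55

Elasticity = (14·√55/55) · (55 / (28·√55)) = 1/2

Interpretation: for a small percentage change in X, the percentage change in Y is approximately 0.50 times as large.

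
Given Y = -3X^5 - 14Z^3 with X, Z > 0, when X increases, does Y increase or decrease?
Y decreases

Taking the partial derivative:
∂Y/∂X = -15X^4

∂Y/∂X = -15X^4 < 0 (assuming positive values)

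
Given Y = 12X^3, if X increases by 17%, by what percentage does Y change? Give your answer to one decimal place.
60.2%

For Y = 12X^3:
If X → X(1 + 0.17)
Then Y → Y · (1 + 0.17)^3
     ≈ Y · 1.6016

Percentage change = ((1 + 0.17)^3 − 1) × 100% ≈ 60.2%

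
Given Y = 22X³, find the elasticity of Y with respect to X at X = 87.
Elasticity = 3

Elasticity = (dY/dX) · (X/Y)

dY/dX = 66·X²
At X = 87: dY/dX = 499554, Y = 14487066

Elasticity = 499554 · (87 / 14487066) = 3

Interpretation: for a small percentage change in X, the percentage change in Y is approximately 3.00 times as large.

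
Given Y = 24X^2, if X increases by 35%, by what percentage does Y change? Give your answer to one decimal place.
82.3%

For Y = 24X^2:
If X → X(1 + 0.35)
Then Y → Y · (1 + 0.35)^2
     = Y · 1.8225

Percentage change = ((1 + 0.35)^2 − 1) × 100% ≈ 82.3%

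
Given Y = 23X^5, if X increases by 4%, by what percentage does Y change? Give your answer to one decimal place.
21.7%

For Y = 23X^5:
If X → X(1 + 0.04)
Then Y → Y · (1 + 0.04)^5
     ≈ Y · 1.2167

Percentage change = ((1 + 0.04)^5 − 1) × 100% ≈ 21.7%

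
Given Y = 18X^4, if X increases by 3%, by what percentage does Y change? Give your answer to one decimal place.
12.6%

For Y = 18X^4:
If X → X(1 + 0.03)
Then Y → Y · (1 + 0.03)^4
     ≈ Y · 1.1255

Percentage change = ((1 + 0.03)^4 − 1) × 100% ≈ 12.6%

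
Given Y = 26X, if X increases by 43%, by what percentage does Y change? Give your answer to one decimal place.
43.0%

For Y = 26X:
If X → X(1 + 0.43)
Then Y → Y · (1 + 0.43)^1
     = Y · 1.4300

Percentage change = ((1 + 0.43)^1 − 1) × 100% = 43.0%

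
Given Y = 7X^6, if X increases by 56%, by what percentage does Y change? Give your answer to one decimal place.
1341.3%

For Y = 7X^6:
If X → X(1 + 0.56)
Then Y → Y · (1 + 0.56)^6
     ≈ Y · 14.4128

Percentage change = ((1 + 0.56)^6 − 1) × 100% ≈ 1341.3%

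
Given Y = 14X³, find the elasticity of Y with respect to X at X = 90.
Elasticity = 3

Elasticity = (dY/dX) · (X/Y)

dY/dX = 42·X²
At X = 90: dY/dX = 340200, Y = 10206000

Elasticity = 340200 · (90 / 10206000) = 3

Interpretation: for a small percentage change in X, the percentage change in Y is approximately 3.00 times as large.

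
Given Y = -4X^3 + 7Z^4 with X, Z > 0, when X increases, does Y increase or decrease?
Y decreases

Taking the partial derivative:
∂Y/∂X = -12X^2

∂Y/∂X = -12X^2 < 0 (assuming positive values)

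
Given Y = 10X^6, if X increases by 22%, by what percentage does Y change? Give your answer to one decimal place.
229.7%

For Y = 10X^6:
If X → X(1 + 0.22)
Then Y → Y · (1 + 0.22)^6
     ≈ Y · 3.2973

Percentage change = ((1 + 0.22)^6 − 1) × 100% ≈ 229.7%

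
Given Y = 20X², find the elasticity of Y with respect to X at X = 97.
Elasticity = 2

Elasticity = (dY/dX) · (X/Y)

dY/dX = 40·X
At X = 97: dY/dX = 3880, Y = 188180

Elasticity = 3880 · (97 / 188180) = 2

Interpretation: for a small percentage change in X, the percentage change in Y is approximately 2.00 times as large.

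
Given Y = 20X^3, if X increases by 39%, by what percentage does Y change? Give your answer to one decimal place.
168.6%

For Y = 20X^3:
If X → X(1 + 0.39)
Then Y → Y · (1 + 0.39)^3
     ≈ Y · 2.6856

Percentage change = ((1 + 0.39)^3 − 1) × 100% ≈ 168.6%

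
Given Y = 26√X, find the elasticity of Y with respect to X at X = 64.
Elasticity = 1/2

Elasticity = (dY/dX) · (X/Y)

dY/dX = 13/√X
At X = 64: dY/dX = 13/8, Y = 208

Elasticity = (13/8) · (64 / 208) = 1/2

Interpretation: for a small percentage change in X, the percentage change in Y is approximately 0.50 times as large.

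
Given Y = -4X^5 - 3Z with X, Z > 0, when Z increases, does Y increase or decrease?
Y decreases

Taking the partial derivative:
∂Y/∂Z = -3

∂Y/∂Z = -3 < 0 (assuming positive values)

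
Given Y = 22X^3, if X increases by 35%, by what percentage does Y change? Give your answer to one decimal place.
146.0%

For Y = 22X^3:
If X → X(1 + 0.35)
Then Y → Y · (1 + 0.35)^3
     ≈ Y · 2.4604

Percentage change = ((1 + 0.35)^3 − 1) × 100% ≈ 146.0%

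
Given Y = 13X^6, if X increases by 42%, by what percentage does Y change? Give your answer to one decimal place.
719.8%

For Y = 13X^6:
If X → X(1 + 0.42)
Then Y → Y · (1 + 0.42)^6
     ≈ Y · 8.1984

Percentage change = ((1 + 0.42)^6 − 1) × 100% ≈ 719.8%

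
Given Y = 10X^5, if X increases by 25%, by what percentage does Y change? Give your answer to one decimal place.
205.2%

For Y = 10X^5:
If X → X(1 + 0.25)
Then Y → Y · (1 + 0.25)^5
     ≈ Y · 3.0518

Percentage change = ((1 + 0.25)^5 − 1) × 100% ≈ 205.2%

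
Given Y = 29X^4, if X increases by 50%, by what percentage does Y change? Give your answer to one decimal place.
406.3%

For Y = 29X^4:
If X → X(1 + 0.5)
Then Y → Y · (1 + 0.5)^4
     = Y · 5.0625

Percentage change = ((1 + 0.5)^4 − 1) × 100% ≈ 406.3%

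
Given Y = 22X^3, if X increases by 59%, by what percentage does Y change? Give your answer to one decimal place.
302.0%

For Y = 22X^3:
If X → X(1 + 0.59)
Then Y → Y · (1 + 0.59)^3
     ≈ Y · 4.0197

Percentage change = ((1 + 0.59)^3 − 1) × 100% ≈ 302.0%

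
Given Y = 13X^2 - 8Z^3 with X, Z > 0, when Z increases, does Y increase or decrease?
Y decreases

Taking the partial derivative:
∂Y/∂Z = -24Z^2

∂Y/∂Z = -24Z^2 < 0 (assuming positive values)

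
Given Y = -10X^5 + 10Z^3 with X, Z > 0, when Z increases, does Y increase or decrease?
Y increases

Taking the partial derivative:
∂Y/∂Z = 30Z^2

∂Y/∂Z = 30Z^2 > 0 (assuming positive values)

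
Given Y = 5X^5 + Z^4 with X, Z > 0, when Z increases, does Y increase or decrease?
Y increases

Taking the partial derivative:
∂Y/∂Z = 4Z^3

∂Y/∂Z = 4Z^3 > 0 (assuming positive values)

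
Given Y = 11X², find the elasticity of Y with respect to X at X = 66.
Elasticity = 2

Elasticity = (dY/dX) · (X/Y)

dY/dX = 22·X
At X = 66: dY/dX = 1452, Y = 47916

Elasticity = 1452 · (66 / 47916) = 2

Interpretation: for a small percentage change in X, the percentage change in Y is approximately 2.00 times as large.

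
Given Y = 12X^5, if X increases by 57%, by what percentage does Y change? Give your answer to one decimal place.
853.9%

For Y = 12X^5:
If X → X(1 + 0.57)
Then Y → Y · (1 + 0.57)^5
     ≈ Y · 9.5389

Percentage change = ((1 + 0.57)^5 − 1) × 100% ≈ 853.9%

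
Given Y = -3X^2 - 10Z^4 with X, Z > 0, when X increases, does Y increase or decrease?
Y decreases

Taking the partial derivative:
∂Y/∂X = -6X

∂Y/∂X = -6X < 0 (assuming positive values)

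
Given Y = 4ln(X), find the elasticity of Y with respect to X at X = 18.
Elasticity = 1/ln(18) ≈ 0.3460

Elasticity = (dY/dX) · (X/Y)

dY/dX = 4/X
At X = 18: dY/dX = 2/9, Y = 4·ln(18)

Elasticity = (2/9) · (18 / (4·ln(18))) = 1/ln(18) ≈ 0.3460

Interpretation: for a small percentage change in X, the percentage change in Y is approximately 0.35 times as large.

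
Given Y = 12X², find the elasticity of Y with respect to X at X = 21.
Elasticity = 2

Elasticity = (dY/dX) · (X/Y)

dY/dX = 24·X
At X = 21: dY/dX = 504, Y = 5292

Elasticity = 504 · (21 / 5292) = 2

Interpretation: for a small percentage change in X, the percentage change in Y is approximately 2.00 times as large.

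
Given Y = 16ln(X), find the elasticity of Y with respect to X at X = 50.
Elasticity = 1/ln(50) ≈ 0.2556

Elasticity = (dY/dX) · (X/Y)

dY/dX = 16/X
At X = 50: dY/dX = 8/25, Y = 16·ln(50)

Elasticity = (8/25) · (50 / (16·ln(50))) = 1/ln(50) ≈ 0.2556

Interpretation: for a small percentage change in X, the percentage change in Y is approximately 0.26 times as large.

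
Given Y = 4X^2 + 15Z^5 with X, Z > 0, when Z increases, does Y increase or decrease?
Y increases

Taking the partial derivative:
∂Y/∂Z = 75Z^4

∂Y/∂Z = 75Z^4 > 0 (assuming positive values)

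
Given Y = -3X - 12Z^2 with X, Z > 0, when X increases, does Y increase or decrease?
Y decreases

Taking the partial derivative:
∂Y/∂X = -3

∂Y/∂X = -3 < 0 (assuming positive values)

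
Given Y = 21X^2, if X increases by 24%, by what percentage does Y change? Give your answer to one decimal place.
53.8%

For Y = 21X^2:
If X → X(1 + 0.24)
Then Y → Y · (1 + 0.24)^2
     = Y · 1.5376

Percentage change = ((1 + 0.24)^2 − 1) × 100% ≈ 53.8%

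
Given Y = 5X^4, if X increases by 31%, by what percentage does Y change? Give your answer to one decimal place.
194.5%

For Y = 5X^4:
If X → X(1 + 0.31)
Then Y → Y · (1 + 0.31)^4
     ≈ Y · 2.9450

Percentage change = ((1 + 0.31)^4 − 1) × 100% ≈ 194.5%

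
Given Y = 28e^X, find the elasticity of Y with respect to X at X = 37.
Elasticity = 37

Elasticity = (dY/dX) · (X/Y)

dY/dX = 28·e^X
At X = 37: dY/dX = 28·e^37, Y = 28·e^37

Elasticity = (28·e^37) · (37 / (28·e^37)) = 37

Interpretation: for a small percentage change in X, the percentage change in Y is approximately 37.00 times as large.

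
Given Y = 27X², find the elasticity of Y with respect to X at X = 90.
Elasticity = 2

Elasticity = (dY/dX) · (X/Y)

dY/dX = 54·X
At X = 90: dY/dX = 4860, Y = 218700

Elasticity = 4860 · (90 / 218700) = 2

Interpretation: for a small percentage change in X, the percentage change in Y is approximately 2.00 times as large.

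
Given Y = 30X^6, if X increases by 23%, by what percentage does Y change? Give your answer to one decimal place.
246.3%

For Y = 30X^6:
If X → X(1 + 0.23)
Then Y → Y · (1 + 0.23)^6
     ≈ Y · 3.4628

Percentage change = ((1 + 0.23)^6 − 1) × 100% ≈ 246.3%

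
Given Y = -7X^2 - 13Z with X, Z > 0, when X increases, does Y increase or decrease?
Y decreases

Taking the partial derivative:
∂Y/∂X = -14X

∂Y/∂X = -14X < 0 (assuming positive values)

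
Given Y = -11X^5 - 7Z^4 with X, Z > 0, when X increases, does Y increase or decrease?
Y decreases

Taking the partial derivative:
∂Y/∂X = -55X^4

∂Y/∂X = -55X^4 < 0 (assuming positive values)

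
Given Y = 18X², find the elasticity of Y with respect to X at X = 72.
Elasticity = 2

Elasticity = (dY/dX) · (X/Y)

dY/dX = 36·X
At X = 72: dY/dX = 2592, Y = 93312

Elasticity = 2592 · (72 / 93312) = 2

Interpretation: for a small percentage change in X, the percentage change in Y is approximately 2.00 times as large.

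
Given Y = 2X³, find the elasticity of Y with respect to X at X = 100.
Elasticity = 3

Elasticity = (dY/dX) · (X/Y)

dY/dX = 6·X²
At X = 100: dY/dX = 60000, Y = 2000000

Elasticity = 60000 · (100 / 2000000) = 3

Interpretation: for a small percentage change in X, the percentage change in Y is approximately 3.00 times as large.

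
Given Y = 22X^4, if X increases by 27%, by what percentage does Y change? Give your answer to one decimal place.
160.1%

For Y = 22X^4:
If X → X(1 + 0.27)
Then Y → Y · (1 + 0.27)^4
     ≈ Y · 2.6014

Percentage change = ((1 + 0.27)^4 − 1) × 100% ≈ 160.1%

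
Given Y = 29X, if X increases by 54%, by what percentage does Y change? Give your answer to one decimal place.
54.0%

For Y = 29X:
If X → X(1 + 0.54)
Then Y → Y · (1 + 0.54)^1
     = Y · 1.5400

Percentage change = ((1 + 0.54)^1 − 1) × 100% = 54.0%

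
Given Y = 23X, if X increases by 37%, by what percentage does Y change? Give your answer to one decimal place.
37.0%

For Y = 23X:
If X → X(1 + 0.37)
Then Y → Y · (1 + 0.37)^1
     = Y · 1.3700

Percentage change = ((1 + 0.37)^1 − 1) × 100% = 37.0%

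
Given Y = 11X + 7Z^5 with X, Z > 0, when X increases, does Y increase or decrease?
Y increases

Taking the partial derivative:
∂Y/∂X = 11

∂Y/∂X = 11 > 0 (assuming positive values)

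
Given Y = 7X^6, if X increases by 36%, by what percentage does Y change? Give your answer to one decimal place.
532.8%

For Y = 7X^6:
If X → X(1 + 0.36)
Then Y → Y · (1 + 0.36)^6
     ≈ Y · 6.3275

Percentage change = ((1 + 0.36)^6 − 1) × 100% ≈ 532.8%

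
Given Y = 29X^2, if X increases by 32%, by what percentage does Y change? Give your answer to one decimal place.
74.2%

For Y = 29X^2:
If X → X(1 + 0.32)
Then Y → Y · (1 + 0.32)^2
     = Y · 1.7424

Percentage change = ((1 + 0.32)^2 − 1) × 100% ≈ 74.2%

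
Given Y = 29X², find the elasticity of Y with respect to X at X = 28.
Elasticity = 2

Elasticity = (dY/dX) · (X/Y)

dY/dX = 58·X
At X = 28: dY/dX = 1624, Y = 22736

Elasticity = 1624 · (28 / 22736) = 2

Interpretation: for a small percentage change in X, the percentage change in Y is approximately 2.00 times as large.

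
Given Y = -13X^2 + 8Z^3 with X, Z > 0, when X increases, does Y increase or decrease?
Y decreases

Taking the partial derivative:
∂Y/∂X = -26X

∂Y/∂X = -26X < 0 (assuming positive values)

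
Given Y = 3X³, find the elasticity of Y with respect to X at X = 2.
Elasticity = 3

Elasticity = (dY/dX) · (X/Y)

dY/dX = 9·X²
At X = 2: dY/dX = 36, Y = 24

Elasticity = 36 · (2 / 24) = 3

Interpretation: for a small percentage change in X, the percentage change in Y is approximately 3.00 times as large.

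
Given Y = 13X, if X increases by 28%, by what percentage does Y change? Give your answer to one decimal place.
28.0%

For Y = 13X:
If X → X(1 + 0.28)
Then Y → Y · (1 + 0.28)^1
     = Y · 1.2800

Percentage change = ((1 + 0.28)^1 − 1) × 100% = 28.0%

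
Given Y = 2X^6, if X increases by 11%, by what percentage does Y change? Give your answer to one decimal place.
87.0%

For Y = 2X^6:
If X → X(1 + 0.11)
Then Y → Y · (1 + 0.11)^6
     ≈ Y · 1.8704

Percentage change = ((1 + 0.11)^6 − 1) × 100% ≈ 87.0%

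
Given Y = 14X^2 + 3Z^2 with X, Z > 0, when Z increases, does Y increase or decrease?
Y increases

Taking the partial derivative:
∂Y/∂Z = 6Z

∂Y/∂Z = 6Z > 0 (assuming positive values)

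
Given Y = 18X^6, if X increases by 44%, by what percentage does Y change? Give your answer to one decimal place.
791.6%

For Y = 18X^6:
If X → X(1 + 0.44)
Then Y → Y · (1 + 0.44)^6
     ≈ Y · 8.9161

Percentage change = ((1 + 0.44)^6 − 1) × 100% ≈ 791.6%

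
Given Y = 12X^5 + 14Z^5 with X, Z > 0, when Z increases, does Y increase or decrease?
Y increases

Taking the partial derivative:
∂Y/∂Z = 70Z^4

∂Y/∂Z = 70Z^4 > 0 (assuming positive values)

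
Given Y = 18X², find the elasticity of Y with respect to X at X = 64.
Elasticity = 2

Elasticity = (dY/dX) · (X/Y)

dY/dX = 36·X
At X = 64: dY/dX = 2304, Y = 73728

Elasticity = 2304 · (64 / 73728) = 2

Interpretation: for a small percentage change in X, the percentage change in Y is approximately 2.00 times as large.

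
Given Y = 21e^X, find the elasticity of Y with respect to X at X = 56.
Elasticity = 56

Elasticity = (dY/dX) · (X/Y)

dY/dX = 21·e^X
At X = 56: dY/dX = 21·e^56, Y = 21·e^56

Elasticity = (21·e^56) · (56 / (21·e^56)) = 56

Interpretation: for a small percentage change in X, the percentage change in Y is approximately 56.00 times as large.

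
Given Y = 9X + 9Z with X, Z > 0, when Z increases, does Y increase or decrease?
Y increases

Taking the partial derivative:
∂Y/∂Z = 9

∂Y/∂Z = 9 > 0 (assuming positive values)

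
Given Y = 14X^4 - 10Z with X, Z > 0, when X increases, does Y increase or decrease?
Y increases

Taking the partial derivative:
∂Y/∂X = 56X^3

∂Y/∂X = 56X^3 > 0 (assuming positive values)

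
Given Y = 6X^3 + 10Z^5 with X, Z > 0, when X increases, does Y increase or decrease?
Y increases

Taking the partial derivative:
∂Y/∂X = 18X^2

∂Y/∂X = 18X^2 > 0 (assuming positive values)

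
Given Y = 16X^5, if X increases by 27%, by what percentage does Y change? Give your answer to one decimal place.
230.4%

For Y = 16X^5:
If X → X(1 + 0.27)
Then Y → Y · (1 + 0.27)^5
     ≈ Y · 3.3038

Percentage change = ((1 + 0.27)^5 − 1) × 100% ≈ 230.4%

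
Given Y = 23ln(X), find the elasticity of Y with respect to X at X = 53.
Elasticity = 1/ln(53) ≈ 0.2519

Elasticity = (dY/dX) · (X/Y)

dY/dX = 23/X
At X = 53: dY/dX = 23/53, Y = 23·ln(53)

Elasticity = (23/53) · (53 / (23·ln(53))) = 1/ln(53) ≈ 0.2519

Interpretation: for a small percentage change in X, the percentage change in Y is approximately 0.25 times as large.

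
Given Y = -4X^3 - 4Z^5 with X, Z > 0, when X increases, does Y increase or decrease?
Y decreases

Taking the partial derivative:
∂Y/∂X = -12X^2

∂Y/∂X = -12X^2 < 0 (assuming positive values)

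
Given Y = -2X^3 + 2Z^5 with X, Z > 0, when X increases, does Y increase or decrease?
Y decreases

Taking the partial derivative:
∂Y/∂X = -6X^2

∂Y/∂X = -6X^2 < 0 (assuming positive values)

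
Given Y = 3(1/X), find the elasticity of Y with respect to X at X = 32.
Elasticity = -1

Elasticity = (dY/dX) · (X/Y)

dY/dX = -3/X²
At X = 32: dY/dX = -3/1024, Y = 3/32

Elasticity = (-3/1024) · (32 / (3/32)) = -1

Interpretation: for a small percentage change in X, the percentage change in Y is approximately -1.00 times as large.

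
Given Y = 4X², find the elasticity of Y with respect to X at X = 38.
Elasticity = 2

Elasticity = (dY/dX) · (X/Y)

dY/dX = 8·X
At X = 38: dY/dX = 304, Y = 5776

Elasticity = 304 · (38 / 5776) = 2

Interpretation: for a small percentage change in X, the percentage change in Y is approximately 2.00 times as large.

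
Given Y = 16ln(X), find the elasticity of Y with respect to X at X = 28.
Elasticity = 1/ln(28) ≈ 0.3001

Elasticity = (dY/dX) · (X/Y)

dY/dX = 16/X
At X = 28: dY/dX = 4/7, Y = 16·ln(28)

Elasticity = (4/7) · (28 / (16·ln(28))) = 1/ln(28) ≈ 0.3001

Interpretation: for a small percentage change in X, the percentage change in Y is approximately 0.30 times as large.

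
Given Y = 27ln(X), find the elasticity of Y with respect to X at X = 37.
Elasticity = 1/ln(37) ≈ 0.2769

Elasticity = (dY/dX) · (X/Y)

dY/dX = 27/X
At X = 37: dY/dX = 27/37, Y = 27·ln(37)

Elasticity = (27/37) · (37 / (27·ln(37))) = 1/ln(37) ≈ 0.2769

Interpretation: for a small percentage change in X, the percentage change in Y is approximately 0.28 times as large.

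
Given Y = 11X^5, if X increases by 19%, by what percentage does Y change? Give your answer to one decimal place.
138.6%

For Y = 11X^5:
If X → X(1 + 0.19)
Then Y → Y · (1 + 0.19)^5
     ≈ Y · 2.3864

Percentage change = ((1 + 0.19)^5 − 1) × 100% ≈ 138.6%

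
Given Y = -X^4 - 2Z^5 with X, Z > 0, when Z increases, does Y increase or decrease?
Y decreases

Taking the partial derivative:
∂Y/∂Z = -10Z^4

∂Y/∂Z = -10Z^4 < 0 (assuming positive values)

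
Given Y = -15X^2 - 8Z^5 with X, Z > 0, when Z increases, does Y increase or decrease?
Y decreases

Taking the partial derivative:
∂Y/∂Z = -40Z^4

∂Y/∂Z = -40Z^4 < 0 (assuming positive values)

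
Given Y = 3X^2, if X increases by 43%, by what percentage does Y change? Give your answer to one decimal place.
104.5%

For Y = 3X^2:
If X → X(1 + 0.43)
Then Y → Y · (1 + 0.43)^2
     = Y · 2.0449

Percentage change = ((1 + 0.43)^2 − 1) × 100% ≈ 104.5%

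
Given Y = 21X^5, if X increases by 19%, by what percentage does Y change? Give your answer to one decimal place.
138.6%

For Y = 21X^5:
If X → X(1 + 0.19)
Then Y → Y · (1 + 0.19)^5
     ≈ Y · 2.3864

Percentage change = ((1 + 0.19)^5 − 1) × 100% ≈ 138.6%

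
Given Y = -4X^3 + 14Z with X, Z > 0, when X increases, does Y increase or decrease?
Y decreases

Taking the partial derivative:
∂Y/∂X = -12X^2

∂Y/∂X = -12X^2 < 0 (assuming positive values)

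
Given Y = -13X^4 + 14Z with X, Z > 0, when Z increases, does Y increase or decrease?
Y increases

Taking the partial derivative:
∂Y/∂Z = 14

∂Y/∂Z = 14 > 0 (assuming positive values)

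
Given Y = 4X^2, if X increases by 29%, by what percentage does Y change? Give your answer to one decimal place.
66.4%

For Y = 4X^2:
If X → X(1 + 0.29)
Then Y → Y · (1 + 0.29)^2
     = Y · 1.6641

Percentage change = ((1 + 0.29)^2 − 1) × 100% ≈ 66.4%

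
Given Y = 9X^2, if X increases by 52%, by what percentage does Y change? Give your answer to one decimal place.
131.0%

For Y = 9X^2:
If X → X(1 + 0.52)
Then Y → Y · (1 + 0.52)^2
     = Y · 2.3104

Percentage change = ((1 + 0.52)^2 − 1) × 100% ≈ 131.0%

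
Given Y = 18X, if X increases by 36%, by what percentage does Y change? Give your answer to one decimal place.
36.0%

For Y = 18X:
If X → X(1 + 0.36)
Then Y → Y · (1 + 0.36)^1
     = Y · 1.3600

Percentage change = ((1 + 0.36)^1 − 1) × 100% = 36.0%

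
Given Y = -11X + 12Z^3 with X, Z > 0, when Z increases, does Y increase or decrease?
Y increases

Taking the partial derivative:
∂Y/∂Z = 36Z^2

∂Y/∂Z = 36Z^2 > 0 (assuming positive values)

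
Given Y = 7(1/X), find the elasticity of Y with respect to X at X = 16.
Elasticity = -1

Elasticity = (dY/dX) · (X/Y)

dY/dX = -7/X²
At X = 16: dY/dX = -7/256, Y = 7/16

Elasticity = (-7/256) · (16 / (7/16)) = -1

Interpretation: for a small percentage change in X, the percentage change in Y is approximately -1.00 times as large.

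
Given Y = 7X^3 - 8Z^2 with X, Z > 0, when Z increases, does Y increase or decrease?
Y decreases

Taking the partial derivative:
∂Y/∂Z = -16Z

∂Y/∂Z = -16Z < 0 (assuming positive values)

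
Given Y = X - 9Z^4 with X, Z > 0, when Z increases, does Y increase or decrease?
Y decreases

Taking the partial derivative:
∂Y/∂Z = -36Z^3

∂Y/∂Z = -36Z^3 < 0 (assuming positive values)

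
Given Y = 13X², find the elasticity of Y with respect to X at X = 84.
Elasticity = 2

Elasticity = (dY/dX) · (X/Y)

dY/dX = 26·X
At X = 84: dY/dX = 2184, Y = 91728

Elasticity = 2184 · (84 / 91728) = 2

Interpretation: for a small percentage change in X, the percentage change in Y is approximately 2.00 times as large.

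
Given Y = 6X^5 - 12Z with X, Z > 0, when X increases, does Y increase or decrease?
Y increases

Taking the partial derivative:
∂Y/∂X = 30X^4

∂Y/∂X = 30X^4 > 0 (assuming positive values)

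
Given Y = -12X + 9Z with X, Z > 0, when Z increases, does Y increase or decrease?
Y increases

Taking the partial derivative:
∂Y/∂Z = 9

∂Y/∂Z = 9 > 0 (assuming positive values)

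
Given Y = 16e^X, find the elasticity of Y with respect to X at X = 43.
Elasticity = 43

Elasticity = (dY/dX) · (X/Y)

dY/dX = 16·e^X
At X = 43: dY/dX = 16·e^43, Y = 16·e^43

Elasticity = (16·e^43) · (43 / (16·e^43)) = 43

Interpretation: for a small percentage change in X, the percentage change in Y is approximately 43.00 times as large.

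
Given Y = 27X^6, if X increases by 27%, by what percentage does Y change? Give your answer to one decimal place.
319.6%

For Y = 27X^6:
If X → X(1 + 0.27)
Then Y → Y · (1 + 0.27)^6
     ≈ Y · 4.1959

Percentage change = ((1 + 0.27)^6 − 1) × 100% ≈ 319.6%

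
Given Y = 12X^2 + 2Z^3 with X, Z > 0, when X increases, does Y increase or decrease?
Y increases

Taking the partial derivative:
∂Y/∂X = 24X

∂Y/∂X = 24X > 0 (assuming positive values)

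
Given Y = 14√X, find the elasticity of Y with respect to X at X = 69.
Elasticity = 1/2

Elasticity = (dY/dX) · (X/Y)

dY/dX = 7/√X
At X = 69: dY/dX = 7·√69/69, Y = 14·√69

Elasticity = (7·√69/69) · (69 / (14·√69)) = 1/2

Interpretation: for a small percentage change in X, the percentage change in Y is approximately 0.50 times as large.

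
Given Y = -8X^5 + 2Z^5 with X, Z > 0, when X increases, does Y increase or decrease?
Y decreases

Taking the partial derivative:
∂Y/∂X = -40X^4

∂Y/∂X = -40X^4 < 0 (assuming positive values)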